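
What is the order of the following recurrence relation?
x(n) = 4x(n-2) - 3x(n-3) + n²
The order is the largest lag k for which x(n-k) appears. Here the deepest term is x(n-3) (the n² term is non-homogeneous and does not affect the order), so the order is 3.

Order 3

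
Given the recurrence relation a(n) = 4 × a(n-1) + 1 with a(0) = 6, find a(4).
Computing step by step:
a(0) = 6
a(1) = 4 × 6 + 1 = 25
a(2) = 4 × 25 + 1 = 101
a(3) = 4 × 101 + 1 = 405
a(4) = 4 × 405 + 1 = 1621

1621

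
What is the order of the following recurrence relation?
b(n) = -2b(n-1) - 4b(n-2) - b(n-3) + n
The order is the largest lag k for which b(n-k) appears. Here the deepest term is b(n-3) (the n term is non-homogeneous and does not affect the order), so the order is 3.

Order 3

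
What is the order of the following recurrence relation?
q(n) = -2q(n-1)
The order is the largest lag k for which q(n-k) appears. Here the deepest term is q(n-1), so the order is 1.

Order 1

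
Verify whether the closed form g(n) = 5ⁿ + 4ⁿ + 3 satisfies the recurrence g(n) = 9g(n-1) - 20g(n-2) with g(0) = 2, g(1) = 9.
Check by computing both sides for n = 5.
From the recurrence with g(0) = 2, g(1) = 9:
  g(0) = 2, g(1) = 9, g(2) = 41, g(3) = 189, g(4) = 881, g(5) = 4149
  so the recurrence gives g(5) = 4149.
From the proposed closed form g(n) = 5ⁿ + 4ⁿ + 3:
  g(5) = 4152.
The recurrence gives 4149 but the closed form gives 4152, so the closed form does not satisfy the recurrence.

No, the closed form is incorrect.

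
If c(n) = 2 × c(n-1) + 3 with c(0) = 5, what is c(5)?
Computing step by step:
c(0) = 5
c(1) = 2 × 5 + 3 = 13
c(2) = 2 × 13 + 3 = 29
c(3) = 2 × 29 + 3 = 61
c(4) = 2 × 61 + 3 = 125
c(5) = 2 × 125 + 3 = 253

253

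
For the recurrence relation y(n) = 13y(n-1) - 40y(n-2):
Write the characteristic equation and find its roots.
Substitute y(n) = rⁿ and divide through by rⁿ⁻²: r² - 13r + 40 = 0
Factor: (r - 8)(r - 5) = 0, so r = 8, 5.
General solution: y(n) = A·8ⁿ + B·5ⁿ

Characteristic: r² - 13r + 40 = 0, Roots: r = 8, 5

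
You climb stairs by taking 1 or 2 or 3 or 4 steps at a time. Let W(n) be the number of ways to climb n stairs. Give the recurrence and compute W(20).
Condition on the size of the last step (1 to 4): before it there were n-1, …, n-4 stairs climbed, and these cases are disjoint, so W(n) = W(n-1) + W(n-2) + W(n-3) + W(n-4) (order-4 linear recurrence).
Initial conditions by direct count (compositions of i into parts ≤ 4): W(1) = 1; W(2) = 2; W(3) = 4; W(4) = 8.
Iterating the recurrence: W(5) = 15, W(6) = 29, W(7) = 56, W(8) = 108, W(9) = 208, W(10) = 401, W(11) = 773, W(12) = 1490, W(13) = 2872, W(14) = 5536, W(15) = 10671, W(16) = 20569, W(17) = 39648, W(18) = 76424, W(19) = 147312, W(20) = 283953.

W(n) = W(n-1) + W(n-2) + W(n-3) + W(n-4), W(1) = 1, W(2) = 2, W(3) = 4, W(4) = 8; W(20) = 283953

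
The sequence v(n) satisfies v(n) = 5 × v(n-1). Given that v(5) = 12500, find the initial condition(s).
In general v(n) = 5ⁿ · v(0). At n = 5: v(0) = v(5) / 5^5 = 12500 / 3125 = 4.

v(0) = 4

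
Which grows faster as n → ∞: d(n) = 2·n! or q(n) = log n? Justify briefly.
Comparing growth rates:
Growth-rate hierarchy: log n ≺ any polynomial ≺ any exponential cⁿ (c>1) ≺ n! ≺ nⁿ.
factorial dominates logarithmic asymptotically.

d(n) grows faster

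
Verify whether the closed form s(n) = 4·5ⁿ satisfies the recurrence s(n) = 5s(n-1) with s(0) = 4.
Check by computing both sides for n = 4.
From the recurrence with s(0) = 4:
  s(0) = 4, s(1) = 20, s(2) = 100, s(3) = 500, s(4) = 2500
  so the recurrence gives s(4) = 2500.
From the proposed closed form s(n) = 4·5ⁿ:
  s(4) = 2500.
Both sides give 2500 at n = 4, and the initial condition(s) match, so the closed form is consistent.

Yes, the closed form is correct.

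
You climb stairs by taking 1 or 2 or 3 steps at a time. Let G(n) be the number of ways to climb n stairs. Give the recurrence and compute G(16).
Condition on the size of the last step (1 to 3): before it there were n-1, …, n-3 stairs climbed, and these cases are disjoint, so G(n) = G(n-1) + G(n-2) + G(n-3) (order-3 linear recurrence).
Initial conditions by direct count (compositions of i into parts ≤ 3): G(1) = 1; G(2) = 2; G(3) = 4.
Iterating the recurrence: G(4) = 7, G(5) = 13, G(6) = 24, G(7) = 44, G(8) = 81, G(9) = 149, G(10) = 274, G(11) = 504, G(12) = 927, G(13) = 1705, G(14) = 3136, G(15) = 5768, G(16) = 10609.

G(n) = G(n-1) + G(n-2) + G(n-3), G(1) = 1, G(2) = 2, G(3) = 4; G(16) = 10609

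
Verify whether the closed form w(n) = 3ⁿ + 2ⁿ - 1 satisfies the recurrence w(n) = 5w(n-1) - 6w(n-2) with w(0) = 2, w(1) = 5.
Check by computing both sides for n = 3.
From the recurrence with w(0) = 2, w(1) = 5:
  w(0) = 2, w(1) = 5, w(2) = 13, w(3) = 35
  so the recurrence gives w(3) = 35.
From the proposed closed form w(n) = 3ⁿ + 2ⁿ - 1:
  w(3) = 34.
The recurrence gives 35 but the closed form gives 34, so the closed form does not satisfy the recurrence.

No, the closed form is incorrect.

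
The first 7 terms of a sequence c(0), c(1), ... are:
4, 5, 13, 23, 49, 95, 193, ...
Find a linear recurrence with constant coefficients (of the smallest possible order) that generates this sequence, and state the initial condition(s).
Look for the lowest-order linear relation among consecutive terms.
Observation: c(n) - 1·c(n-1) - (2)·c(n-2) = 0 holds for the shown terms, and no order-1 relation c(n) = α·c(n-1) + β fits.
Check at n=3: 1·13 + (2)·5 = 23. ✓

c(n) = c(n-1) + 2c(n-2), c(0) = 4, c(1) = 5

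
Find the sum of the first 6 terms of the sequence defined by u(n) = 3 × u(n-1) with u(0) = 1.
Computing the sequence terms: 1, 3, 9, 27, 81, 243
Adding these values together:

364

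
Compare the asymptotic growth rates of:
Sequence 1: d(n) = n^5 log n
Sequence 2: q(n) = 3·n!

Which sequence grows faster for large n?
Comparing growth rates:
Growth-rate hierarchy: log n ≺ any polynomial ≺ any exponential cⁿ (c>1) ≺ n! ≺ nⁿ.
factorial dominates polynomial degree 5 (with log factor) asymptotically.

q(n) grows faster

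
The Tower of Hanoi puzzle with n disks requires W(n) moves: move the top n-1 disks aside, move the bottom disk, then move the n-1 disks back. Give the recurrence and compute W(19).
Moving n disks = move the top n-1 disks aside (W(n-1) moves) + move the largest disk (1 move) + move the n-1 disks back on top (W(n-1) moves), so W(n) = 2W(n-1) + 1, with W(1) = 1 (a single disk takes one move).
First terms: 1, 3, 7, 15, 31, 63, … — each is one less than a power of 2. Indeed W(n) + 1 = 2(W(n-1) + 1) with W(1) + 1 = 2, so W(n) + 1 = 2ⁿ and W(n) = 2ⁿ - 1.
Hence W(19) = 2^19 - 1 = 524288 - 1 = 524287.

W(n) = 2W(n-1) + 1, W(1) = 1; W(19) = 524287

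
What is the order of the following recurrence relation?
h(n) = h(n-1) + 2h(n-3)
The order is the largest lag k for which h(n-k) appears. Here the deepest term is h(n-3), so the order is 3.

Order 3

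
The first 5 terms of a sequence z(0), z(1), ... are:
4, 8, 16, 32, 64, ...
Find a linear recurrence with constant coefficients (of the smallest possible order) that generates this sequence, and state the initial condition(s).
Look for the lowest-order linear relation among consecutive terms.
Observation: each term is 2× the previous.
Check at n=2: 2·8 = 16. ✓

z(n) = 2 × z(n-1), z(0) = 4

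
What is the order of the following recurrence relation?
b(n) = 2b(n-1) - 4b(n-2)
The order is the largest lag k for which b(n-k) appears. Here the deepest term is b(n-2), so the order is 2.

Order 2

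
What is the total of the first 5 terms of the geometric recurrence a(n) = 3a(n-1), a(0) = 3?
Computing the sequence terms: 3, 9, 27, 81, 243
Adding these values together:

363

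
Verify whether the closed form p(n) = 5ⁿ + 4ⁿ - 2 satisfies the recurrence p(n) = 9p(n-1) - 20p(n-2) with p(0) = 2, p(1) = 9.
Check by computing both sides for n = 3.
From the recurrence with p(0) = 2, p(1) = 9:
  p(0) = 2, p(1) = 9, p(2) = 41, p(3) = 189
  so the recurrence gives p(3) = 189.
From the proposed closed form p(n) = 5ⁿ + 4ⁿ - 2:
  p(3) = 187.
The recurrence gives 189 but the closed form gives 187, so the closed form does not satisfy the recurrence.

No, the closed form is incorrect.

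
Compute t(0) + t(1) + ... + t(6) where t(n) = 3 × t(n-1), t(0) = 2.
Computing the sequence terms: 2, 6, 18, 54, 162, 486, 1458
Adding these values together:

2186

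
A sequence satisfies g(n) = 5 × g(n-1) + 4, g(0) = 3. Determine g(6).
Computing step by step:
g(0) = 3
g(1) = 5 × 3 + 4 = 19
g(2) = 5 × 19 + 4 = 99
g(3) = 5 × 99 + 4 = 499
g(4) = 5 × 499 + 4 = 2499
g(5) = 5 × 2499 + 4 = 12499
g(6) = 5 × 12499 + 4 = 62499

62499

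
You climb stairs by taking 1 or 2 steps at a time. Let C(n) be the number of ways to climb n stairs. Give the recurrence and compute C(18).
Condition on the size of the last step (1 to 2): before it there were n-1, …, n-2 stairs climbed, and these cases are disjoint, so C(n) = C(n-1) + C(n-2) (Fibonacci-type sequence).
Initial conditions by direct count (compositions of i into parts ≤ 2): C(1) = 1; C(2) = 2.
Iterating the recurrence: C(3) = 3, C(4) = 5, C(5) = 8, C(6) = 13, C(7) = 21, C(8) = 34, C(9) = 55, C(10) = 89, C(11) = 144, C(12) = 233, C(13) = 377, C(14) = 610, C(15) = 987, C(16) = 1597, C(17) = 2584, C(18) = 4181.

C(n) = C(n-1) + C(n-2), C(1) = 1, C(2) = 2; C(18) = 4181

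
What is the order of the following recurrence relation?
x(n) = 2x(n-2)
The order is the largest lag k for which x(n-k) appears. Here the deepest term is x(n-2), so the order is 2.

Order 2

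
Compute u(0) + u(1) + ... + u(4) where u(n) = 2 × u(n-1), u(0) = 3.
Computing the sequence terms: 3, 6, 12, 24, 48
Adding these values together:

93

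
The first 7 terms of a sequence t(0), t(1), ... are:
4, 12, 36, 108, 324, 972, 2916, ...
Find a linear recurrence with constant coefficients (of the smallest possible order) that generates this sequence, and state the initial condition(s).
Look for the lowest-order linear relation among consecutive terms.
Observation: each term is 3× the previous.
Check at n=2: 3·12 = 36. ✓

t(n) = 3 × t(n-1), t(0) = 4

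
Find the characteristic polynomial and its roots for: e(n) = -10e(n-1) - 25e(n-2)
Substitute e(n) = rⁿ and divide through by rⁿ⁻²: r² + 10r + 25 = 0
Factor: (r + 5)² = 0, so r = -5 (double root).
General solution: e(n) = (A + Bn)·(-5)ⁿ

Characteristic: r² + 10r + 25 = 0, Roots: r = -5 (double root)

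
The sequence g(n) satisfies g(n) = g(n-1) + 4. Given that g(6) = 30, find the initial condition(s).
g(6) = g(0) + 6·4, so g(0) = 30 - 24 = 6.

g(0) = 6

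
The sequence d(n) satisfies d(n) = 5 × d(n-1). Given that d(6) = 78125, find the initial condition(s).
In general d(n) = 5ⁿ · d(0). At n = 6: d(0) = d(6) / 5^6 = 78125 / 15625 = 5.

d(0) = 5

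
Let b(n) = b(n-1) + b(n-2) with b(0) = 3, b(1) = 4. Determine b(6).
Computing the sequence terms:
3, 4, 7, 11, 18, 29, 47

47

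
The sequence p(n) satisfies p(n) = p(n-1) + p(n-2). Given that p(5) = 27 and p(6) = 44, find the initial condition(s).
Work backwards using p(k) = p(k+2) - p(k+1):
p(4) = p(6) - p(5) = 44 - 27 = 17
p(3) = p(5) - p(4) = 27 - 17 = 10
p(2) = p(4) - p(3) = 17 - 10 = 7
p(1) = p(3) - p(2) = 10 - 7 = 3
p(0) = p(2) - p(1) = 7 - 3 = 4

p(0) = 4, p(1) = 3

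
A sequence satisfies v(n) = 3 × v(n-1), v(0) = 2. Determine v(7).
Computing step by step:
v(0) = 2
v(1) = 3 × 2 = 6
v(2) = 3 × 6 = 18
v(3) = 3 × 18 = 54
v(4) = 3 × 54 = 162
v(5) = 3 × 162 = 486
v(6) = 3 × 486 = 1458
v(7) = 3 × 1458 = 4374

4374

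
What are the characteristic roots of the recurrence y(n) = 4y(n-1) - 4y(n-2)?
Substitute y(n) = rⁿ and divide through by rⁿ⁻²: r² - 4r + 4 = 0
Factor: (r - 2)² = 0, so r = 2 (double root).
General solution: y(n) = (A + Bn)·2ⁿ

Characteristic: r² - 4r + 4 = 0, Roots: r = 2 (double root)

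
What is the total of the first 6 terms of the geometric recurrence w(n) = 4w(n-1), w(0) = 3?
Computing the sequence terms: 3, 12, 48, 192, 768, 3072
Adding these values together:

4095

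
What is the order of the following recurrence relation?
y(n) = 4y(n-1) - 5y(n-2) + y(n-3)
The order is the largest lag k for which y(n-k) appears. Here the deepest term is y(n-3), so the order is 3.

Order 3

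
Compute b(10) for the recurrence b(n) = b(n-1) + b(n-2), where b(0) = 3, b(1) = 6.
Computing the sequence terms:
3, 6, 9, 15, 24, 39, 63, 102, 165, 267, 432

432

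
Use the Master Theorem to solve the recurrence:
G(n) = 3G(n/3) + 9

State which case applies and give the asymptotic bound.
Master Theorem template: G(n) = a·G(n/b) + f(n).
Here: a=3, b=3, f(n)=9
Compute log_b(a) = log_3(3) = 1.
f(n) = 9 = O(n^(1-ε)) with ε = 1. Case 1: G(n) = Θ(n^log_b(a)) = Θ(n).

Case 1: G(n) = Θ(n)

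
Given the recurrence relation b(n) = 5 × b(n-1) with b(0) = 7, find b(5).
Computing step by step:
b(0) = 7
b(1) = 5 × 7 = 35
b(2) = 5 × 35 = 175
b(3) = 5 × 175 = 875
b(4) = 5 × 875 = 4375
b(5) = 5 × 4375 = 21875

21875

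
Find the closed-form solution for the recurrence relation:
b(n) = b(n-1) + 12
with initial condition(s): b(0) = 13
Recurrence: b(n) = b(n-1) + 12, initial: b(0) = 13.
Each step adds 12, so b(n) = b(0) + 12n = 12n + 13.

b(n) = 12n + 13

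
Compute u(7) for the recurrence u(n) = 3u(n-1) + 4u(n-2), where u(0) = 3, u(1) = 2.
Computing the sequence terms:
3, 2, 18, 62, 258, 1022, 4098, 16382

16382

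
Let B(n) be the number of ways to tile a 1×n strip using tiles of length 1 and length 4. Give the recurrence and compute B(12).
Condition on the last tile: it has length 1 (leaving a 1×(n-1) strip) or length 4 (leaving a 1×(n-4) strip), so B(n) = B(n-1) + B(n-4) (order-4 linear recurrence).
For 0 ≤ i < 4 only unit tiles fit, so B(i) = 1.
Iterating the recurrence: B(4) = 2, B(5) = 3, B(6) = 4, B(7) = 5, B(8) = 7, B(9) = 10, B(10) = 14, B(11) = 19, B(12) = 26.

B(n) = B(n-1) + B(n-4), with B(i) = 1 for 0 ≤ i < 4; B(12) = 26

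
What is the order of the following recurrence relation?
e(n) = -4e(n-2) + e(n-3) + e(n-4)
The order is the largest lag k for which e(n-k) appears. Here the deepest term is e(n-4), so the order is 4.

Order 4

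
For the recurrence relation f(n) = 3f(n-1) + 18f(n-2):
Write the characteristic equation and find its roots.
Substitute f(n) = rⁿ and divide through by rⁿ⁻²: r² - 3r - 18 = 0
Factor: (r + 3)(r - 6) = 0, so r = -3, 6.
General solution: f(n) = A·(-3)ⁿ + B·6ⁿ

Characteristic: r² - 3r - 18 = 0, Roots: r = -3, 6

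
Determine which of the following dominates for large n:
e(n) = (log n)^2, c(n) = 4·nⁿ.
Comparing growth rates:
Growth-rate hierarchy: log n ≺ any polynomial ≺ any exponential cⁿ (c>1) ≺ n! ≺ nⁿ.
super-exponential nⁿ dominates polylogarithmic (log n)^2 asymptotically.

c(n) grows faster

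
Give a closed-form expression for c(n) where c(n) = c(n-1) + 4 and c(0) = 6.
Recurrence: c(n) = c(n-1) + 4, initial: c(0) = 6.
Each step adds 4, so c(n) = c(0) + 4n = 4n + 6.

c(n) = 4n + 6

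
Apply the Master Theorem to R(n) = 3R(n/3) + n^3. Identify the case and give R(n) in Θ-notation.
Master Theorem template: R(n) = a·R(n/b) + f(n).
Here: a=3, b=3, f(n)=n^3
Compute log_b(a) = log_3(3) = 1.
f(n) = n^3 = Ω(n^(1+ε)) with ε = 2, and the regularity condition holds (a·f(n/b) = (a/b^3)·f(n) with a/b^3 = 3^-2 < 1). Case 3: R(n) = Θ(f(n)) = Θ(n^3).

Case 3: R(n) = Θ(n^3)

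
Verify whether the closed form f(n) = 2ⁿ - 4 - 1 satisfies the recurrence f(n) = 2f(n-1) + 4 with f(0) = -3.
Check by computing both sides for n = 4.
From the recurrence with f(0) = -3:
  f(0) = -3, f(1) = -2, f(2) = 0, f(3) = 4, f(4) = 12
  so the recurrence gives f(4) = 12.
From the proposed closed form f(n) = 2ⁿ - 4 - 1:
  f(4) = 11.
The recurrence gives 12 but the closed form gives 11, so the closed form does not satisfy the recurrence.

No, the closed form is incorrect.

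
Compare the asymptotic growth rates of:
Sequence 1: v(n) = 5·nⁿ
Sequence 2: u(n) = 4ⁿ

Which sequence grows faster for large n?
Comparing growth rates:
Growth-rate hierarchy: log n ≺ any polynomial ≺ any exponential cⁿ (c>1) ≺ n! ≺ nⁿ.
super-exponential nⁿ dominates exponential base 4 asymptotically.

v(n) grows faster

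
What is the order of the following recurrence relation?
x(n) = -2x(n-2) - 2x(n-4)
The order is the largest lag k for which x(n-k) appears. Here the deepest term is x(n-4), so the order is 4.

Order 4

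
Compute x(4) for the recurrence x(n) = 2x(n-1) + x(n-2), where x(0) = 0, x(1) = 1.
Computing the sequence terms:
0, 1, 2, 5, 12

12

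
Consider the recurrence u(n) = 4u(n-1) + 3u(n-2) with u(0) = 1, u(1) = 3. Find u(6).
Computing the sequence terms:
1, 3, 15, 69, 321, 1491, 6927

6927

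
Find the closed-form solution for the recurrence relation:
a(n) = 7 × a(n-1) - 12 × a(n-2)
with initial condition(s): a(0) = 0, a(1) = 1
Recurrence: a(n) = 7 × a(n-1) - 12 × a(n-2), initial: a(0) = 0, a(1) = 1.
Characteristic equation: r² - 7r + 12 = 0, which factors as (r - 4)(r - 3) = 0, so r = 4, 3. General solution a(n) = A·4ⁿ + B·3ⁿ. From a(0) = 0: A + B = 0. From a(1) = 1: 4A + 3B = 1. Solving gives A = 1, B = -1.

a(n) = 4ⁿ - 3ⁿ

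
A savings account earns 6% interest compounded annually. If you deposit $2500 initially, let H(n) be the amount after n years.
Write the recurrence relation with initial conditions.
Each year the balance grows by 6%, i.e. is multiplied by 1 + 6/100 = 1.06, so H(n) = 1.06 × H(n-1). The initial deposit gives H(0) = 2500.
Unrolling gives the closed form H(n) = 2500 × (1.06)ⁿ.

H(n) = 1.06 × H(n-1), H(0) = 2500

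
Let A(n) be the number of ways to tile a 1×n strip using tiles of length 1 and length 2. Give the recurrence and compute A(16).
Condition on the last tile: it has length 1 (leaving a 1×(n-1) strip) or length 2 (leaving a 1×(n-2) strip), so A(n) = A(n-1) + A(n-2) (order-2 linear recurrence).
For 0 ≤ i < 2 only unit tiles fit, so A(i) = 1.
Iterating the recurrence: A(2) = 2, A(3) = 3, A(4) = 5, A(5) = 8, A(6) = 13, A(7) = 21, A(8) = 34, A(9) = 55, A(10) = 89, A(11) = 144, A(12) = 233, A(13) = 377, A(14) = 610, A(15) = 987, A(16) = 1597.

A(n) = A(n-1) + A(n-2), with A(i) = 1 for 0 ≤ i < 2; A(16) = 1597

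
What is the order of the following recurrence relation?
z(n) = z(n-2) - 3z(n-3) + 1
The order is the largest lag k for which z(n-k) appears. Here the deepest term is z(n-3) (the 1 term is non-homogeneous and does not affect the order), so the order is 3.

Order 3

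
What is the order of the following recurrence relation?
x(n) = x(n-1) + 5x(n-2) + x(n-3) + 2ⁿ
The order is the largest lag k for which x(n-k) appears. Here the deepest term is x(n-3) (the 2ⁿ term is non-homogeneous and does not affect the order), so the order is 3.

Order 3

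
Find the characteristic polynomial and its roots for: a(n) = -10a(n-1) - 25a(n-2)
Substitute a(n) = rⁿ and divide through by rⁿ⁻²: r² + 10r + 25 = 0
Factor: (r + 5)² = 0, so r = -5 (double root).
General solution: a(n) = (A + Bn)·(-5)ⁿ

Characteristic: r² + 10r + 25 = 0, Roots: r = -5 (double root)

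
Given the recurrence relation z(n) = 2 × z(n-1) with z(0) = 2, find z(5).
Computing step by step:
z(0) = 2
z(1) = 2 × 2 = 4
z(2) = 2 × 4 = 8
z(3) = 2 × 8 = 16
z(4) = 2 × 16 = 32
z(5) = 2 × 32 = 64

64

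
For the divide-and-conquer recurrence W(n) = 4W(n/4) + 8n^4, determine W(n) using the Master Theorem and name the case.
Master Theorem template: W(n) = a·W(n/b) + f(n).
Here: a=4, b=4, f(n)=8n^4
Compute log_b(a) = log_4(4) = 1.
f(n) = 8n^4 = Ω(n^(1+ε)) with ε = 3, and the regularity condition holds (a·f(n/b) = (a/b^4)·f(n) with a/b^4 = 4^-3 < 1). Case 3: W(n) = Θ(f(n)) = Θ(n^4).

Case 3: W(n) = Θ(n^4)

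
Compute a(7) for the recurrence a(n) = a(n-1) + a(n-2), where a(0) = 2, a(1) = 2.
Computing the sequence terms:
2, 2, 4, 6, 10, 16, 26, 42

42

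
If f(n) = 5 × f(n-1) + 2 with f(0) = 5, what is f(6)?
Computing step by step:
f(0) = 5
f(1) = 5 × 5 + 2 = 27
f(2) = 5 × 27 + 2 = 137
f(3) = 5 × 137 + 2 = 687
f(4) = 5 × 687 + 2 = 3437
f(5) = 5 × 3437 + 2 = 17187
f(6) = 5 × 17187 + 2 = 85937

85937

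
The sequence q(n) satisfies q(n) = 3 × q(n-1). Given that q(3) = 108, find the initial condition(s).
In general q(n) = 3ⁿ · q(0). At n = 3: q(0) = q(3) / 3^3 = 108 / 27 = 4.

q(0) = 4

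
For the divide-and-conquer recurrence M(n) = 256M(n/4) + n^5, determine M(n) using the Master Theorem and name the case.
Master Theorem template: M(n) = a·M(n/b) + f(n).
Here: a=256, b=4, f(n)=n^5
Compute log_b(a) = log_4(256) = 4.
f(n) = n^5 = Ω(n^(4+ε)) with ε = 1, and the regularity condition holds (a·f(n/b) = (a/b^5)·f(n) with a/b^5 = 4^-1 < 1). Case 3: M(n) = Θ(f(n)) = Θ(n^5).

Case 3: M(n) = Θ(n^5)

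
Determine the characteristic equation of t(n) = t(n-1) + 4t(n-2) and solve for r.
Substitute t(n) = rⁿ and divide through by rⁿ⁻²: r² - r - 4 = 0
Discriminant: 1² + 4·4 = 17, not a perfect square, so by the quadratic formula r = (1 ± √17)/2.
General solution: t(n) = A·r₁ⁿ + B·r₂ⁿ where r₁,r₂ = (1 ± √17)/2

Characteristic: r² - r - 4 = 0, Roots: r = (1 ± √17)/2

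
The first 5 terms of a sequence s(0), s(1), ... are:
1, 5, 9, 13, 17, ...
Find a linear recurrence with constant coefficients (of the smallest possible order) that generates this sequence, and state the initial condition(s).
Look for the lowest-order linear relation among consecutive terms.
Observation: consecutive differences are constant (= 4).
Check at n=2: 1·5 + 4 = 9. ✓

s(n) = s(n-1) + 4, s(0) = 1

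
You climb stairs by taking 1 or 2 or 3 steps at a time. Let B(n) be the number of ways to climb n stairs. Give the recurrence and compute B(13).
Condition on the size of the last step (1 to 3): before it there were n-1, …, n-3 stairs climbed, and these cases are disjoint, so B(n) = B(n-1) + B(n-2) + B(n-3) (order-3 linear recurrence).
Initial conditions by direct count (compositions of i into parts ≤ 3): B(1) = 1; B(2) = 2; B(3) = 4.
Iterating the recurrence: B(4) = 7, B(5) = 13, B(6) = 24, B(7) = 44, B(8) = 81, B(9) = 149, B(10) = 274, B(11) = 504, B(12) = 927, B(13) = 1705.

B(n) = B(n-1) + B(n-2) + B(n-3), B(1) = 1, B(2) = 2, B(3) = 4; B(13) = 1705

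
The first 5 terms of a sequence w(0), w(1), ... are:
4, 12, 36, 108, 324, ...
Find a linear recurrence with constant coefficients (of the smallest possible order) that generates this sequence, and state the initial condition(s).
Look for the lowest-order linear relation among consecutive terms.
Observation: each term is 3× the previous.
Check at n=2: 3·12 = 36. ✓

w(n) = 3 × w(n-1), w(0) = 4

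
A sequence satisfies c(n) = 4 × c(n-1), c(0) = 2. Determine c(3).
Computing step by step:
c(0) = 2
c(1) = 4 × 2 = 8
c(2) = 4 × 8 = 32
c(3) = 4 × 32 = 128

128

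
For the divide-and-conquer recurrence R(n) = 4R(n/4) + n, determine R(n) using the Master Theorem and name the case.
Master Theorem template: R(n) = a·R(n/b) + f(n).
Here: a=4, b=4, f(n)=n
Compute log_b(a) = log_4(4) = 1.
f(n) = n = Θ(n). Case 2: R(n) = Θ(n log n).

Case 2: R(n) = Θ(n log n)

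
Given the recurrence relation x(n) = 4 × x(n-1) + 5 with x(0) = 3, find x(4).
Computing step by step:
x(0) = 3
x(1) = 4 × 3 + 5 = 17
x(2) = 4 × 17 + 5 = 73
x(3) = 4 × 73 + 5 = 297
x(4) = 4 × 297 + 5 = 1193

1193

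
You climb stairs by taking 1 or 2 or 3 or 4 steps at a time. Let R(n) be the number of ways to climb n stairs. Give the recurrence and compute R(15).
Condition on the size of the last step (1 to 4): before it there were n-1, …, n-4 stairs climbed, and these cases are disjoint, so R(n) = R(n-1) + R(n-2) + R(n-3) + R(n-4) (order-4 linear recurrence).
Initial conditions by direct count (compositions of i into parts ≤ 4): R(1) = 1; R(2) = 2; R(3) = 4; R(4) = 8.
Iterating the recurrence: R(5) = 15, R(6) = 29, R(7) = 56, R(8) = 108, R(9) = 208, R(10) = 401, R(11) = 773, R(12) = 1490, R(13) = 2872, R(14) = 5536, R(15) = 10671.

R(n) = R(n-1) + R(n-2) + R(n-3) + R(n-4), R(1) = 1, R(2) = 2, R(3) = 4, R(4) = 8; R(15) = 10671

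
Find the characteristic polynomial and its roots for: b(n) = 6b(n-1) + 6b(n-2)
Substitute b(n) = rⁿ and divide through by rⁿ⁻²: r² - 6r - 6 = 0
Discriminant: 6² + 4·6 = 60, not a perfect square, so by the quadratic formula r = (6 ± √60)/2.
General solution: b(n) = A·r₁ⁿ + B·r₂ⁿ where r₁,r₂ = (6 ± √60)/2

Characteristic: r² - 6r - 6 = 0, Roots: r = (6 ± √60)/2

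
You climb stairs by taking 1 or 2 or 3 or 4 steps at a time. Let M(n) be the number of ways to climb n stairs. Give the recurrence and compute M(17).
Condition on the size of the last step (1 to 4): before it there were n-1, …, n-4 stairs climbed, and these cases are disjoint, so M(n) = M(n-1) + M(n-2) + M(n-3) + M(n-4) (order-4 linear recurrence).
Initial conditions by direct count (compositions of i into parts ≤ 4): M(1) = 1; M(2) = 2; M(3) = 4; M(4) = 8.
Iterating the recurrence: M(5) = 15, M(6) = 29, M(7) = 56, M(8) = 108, M(9) = 208, M(10) = 401, M(11) = 773, M(12) = 1490, M(13) = 2872, M(14) = 5536, M(15) = 10671, M(16) = 20569, M(17) = 39648.

M(n) = M(n-1) + M(n-2) + M(n-3) + M(n-4), M(1) = 1, M(2) = 2, M(3) = 4, M(4) = 8; M(17) = 39648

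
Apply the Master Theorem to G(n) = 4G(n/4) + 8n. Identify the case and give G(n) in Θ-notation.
Master Theorem template: G(n) = a·G(n/b) + f(n).
Here: a=4, b=4, f(n)=8n
Compute log_b(a) = log_4(4) = 1.
f(n) = 8n = Θ(n). Case 2: G(n) = Θ(n log n).

Case 2: G(n) = Θ(n log n)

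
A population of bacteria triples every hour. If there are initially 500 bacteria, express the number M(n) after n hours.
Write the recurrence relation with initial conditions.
Each hour multiplies the count by 3, so the count after n hours depends only on the count after n-1 hours: M(n) = 3 × M(n-1). The starting count gives M(0) = 500.
Unrolling n times gives the closed form M(n) = 500 × 3ⁿ.

M(n) = 3 × M(n-1), M(0) = 500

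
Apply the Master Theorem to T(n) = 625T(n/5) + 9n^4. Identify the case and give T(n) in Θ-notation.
Master Theorem template: T(n) = a·T(n/b) + f(n).
Here: a=625, b=5, f(n)=9n^4
Compute log_b(a) = log_5(625) = 4.
f(n) = 9n^4 = Θ(n^4). Case 2: T(n) = Θ(n^4 log n).

Case 2: T(n) = Θ(n^4 log n)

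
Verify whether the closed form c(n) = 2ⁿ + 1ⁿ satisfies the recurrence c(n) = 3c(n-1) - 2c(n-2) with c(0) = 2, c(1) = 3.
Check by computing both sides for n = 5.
From the recurrence with c(0) = 2, c(1) = 3:
  c(0) = 2, c(1) = 3, c(2) = 5, c(3) = 9, c(4) = 17, c(5) = 33
  so the recurrence gives c(5) = 33.
From the proposed closed form c(n) = 2ⁿ + 1ⁿ:
  c(5) = 33.
Both sides give 33 at n = 5, and the initial condition(s) match, so the closed form is consistent.

Yes, the closed form is correct.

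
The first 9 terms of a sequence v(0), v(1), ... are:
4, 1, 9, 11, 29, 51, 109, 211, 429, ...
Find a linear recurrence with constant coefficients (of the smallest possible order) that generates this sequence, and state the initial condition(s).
Look for the lowest-order linear relation among consecutive terms.
Observation: v(n) - 1·v(n-1) - (2)·v(n-2) = 0 holds for the shown terms, and no order-1 relation v(n) = α·v(n-1) + β fits.
Check at n=3: 1·9 + (2)·1 = 11. ✓

v(n) = v(n-1) + 2v(n-2), v(0) = 4, v(1) = 1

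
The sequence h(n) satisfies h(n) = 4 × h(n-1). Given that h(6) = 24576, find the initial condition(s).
In general h(n) = 4ⁿ · h(0). At n = 6: h(0) = h(6) / 4^6 = 24576 / 4096 = 6.

h(0) = 6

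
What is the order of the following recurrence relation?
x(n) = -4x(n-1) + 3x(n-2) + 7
The order is the largest lag k for which x(n-k) appears. Here the deepest term is x(n-2) (the 7 term is non-homogeneous and does not affect the order), so the order is 2.

Order 2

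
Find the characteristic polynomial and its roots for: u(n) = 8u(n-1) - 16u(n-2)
Substitute u(n) = rⁿ and divide through by rⁿ⁻²: r² - 8r + 16 = 0
Factor: (r - 4)² = 0, so r = 4 (double root).
General solution: u(n) = (A + Bn)·4ⁿ

Characteristic: r² - 8r + 16 = 0, Roots: r = 4 (double root)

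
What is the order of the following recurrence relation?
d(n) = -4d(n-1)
The order is the largest lag k for which d(n-k) appears. Here the deepest term is d(n-1), so the order is 1.

Order 1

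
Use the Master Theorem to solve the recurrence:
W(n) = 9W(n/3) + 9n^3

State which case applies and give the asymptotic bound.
Master Theorem template: W(n) = a·W(n/b) + f(n).
Here: a=9, b=3, f(n)=9n^3
Compute log_b(a) = log_3(9) = 2.
f(n) = 9n^3 = Ω(n^(2+ε)) with ε = 1, and the regularity condition holds (a·f(n/b) = (a/b^3)·f(n) with a/b^3 = 3^-1 < 1). Case 3: W(n) = Θ(f(n)) = Θ(n^3).

Case 3: W(n) = Θ(n^3)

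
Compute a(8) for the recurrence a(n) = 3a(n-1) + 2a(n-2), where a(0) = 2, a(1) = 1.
Computing the sequence terms:
2, 1, 7, 23, 83, 295, 1051, 3743, 13331

13331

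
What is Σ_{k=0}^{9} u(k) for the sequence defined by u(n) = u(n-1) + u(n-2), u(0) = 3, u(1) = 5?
Computing the sequence terms: 3, 5, 8, 13, 21, 34, 55, 89, 144, 233
Adding these values together:

605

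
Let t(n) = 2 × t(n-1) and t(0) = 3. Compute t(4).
Computing step by step:
t(0) = 3
t(1) = 2 × 3 = 6
t(2) = 2 × 6 = 12
t(3) = 2 × 12 = 24
t(4) = 2 × 24 = 48

48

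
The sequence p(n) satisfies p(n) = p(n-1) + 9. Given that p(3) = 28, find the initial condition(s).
p(3) = p(0) + 3·9, so p(0) = 28 - 27 = 1.

p(0) = 1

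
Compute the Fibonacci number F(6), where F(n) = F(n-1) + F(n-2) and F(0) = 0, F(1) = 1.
Computing the sequence terms:
0, 1, 1, 2, 3, 5, 8

8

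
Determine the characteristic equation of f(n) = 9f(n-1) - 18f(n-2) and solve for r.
Substitute f(n) = rⁿ and divide through by rⁿ⁻²: r² - 9r + 18 = 0
Factor: (r - 6)(r - 3) = 0, so r = 6, 3.
General solution: f(n) = A·6ⁿ + B·3ⁿ

Characteristic: r² - 9r + 18 = 0, Roots: r = 6, 3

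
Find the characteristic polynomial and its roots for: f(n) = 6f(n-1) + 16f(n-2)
Substitute f(n) = rⁿ and divide through by rⁿ⁻²: r² - 6r - 16 = 0
Factor: (r + 2)(r - 8) = 0, so r = -2, 8.
General solution: f(n) = A·(-2)ⁿ + B·8ⁿ

Characteristic: r² - 6r - 16 = 0, Roots: r = -2, 8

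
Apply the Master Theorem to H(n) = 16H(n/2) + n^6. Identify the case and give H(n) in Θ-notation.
Master Theorem template: H(n) = a·H(n/b) + f(n).
Here: a=16, b=2, f(n)=n^6
Compute log_b(a) = log_2(16) = 4.
f(n) = n^6 = Ω(n^(4+ε)) with ε = 2, and the regularity condition holds (a·f(n/b) = (a/b^6)·f(n) with a/b^6 = 2^-2 < 1). Case 3: H(n) = Θ(f(n)) = Θ(n^6).

Case 3: H(n) = Θ(n^6)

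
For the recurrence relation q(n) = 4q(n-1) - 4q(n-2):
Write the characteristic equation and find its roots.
Substitute q(n) = rⁿ and divide through by rⁿ⁻²: r² - 4r + 4 = 0
Factor: (r - 2)² = 0, so r = 2 (double root).
General solution: q(n) = (A + Bn)·2ⁿ

Characteristic: r² - 4r + 4 = 0, Roots: r = 2 (double root)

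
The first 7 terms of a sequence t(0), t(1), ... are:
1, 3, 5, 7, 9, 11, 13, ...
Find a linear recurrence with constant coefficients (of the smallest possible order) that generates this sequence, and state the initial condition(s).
Look for the lowest-order linear relation among consecutive terms.
Observation: consecutive differences are constant (= 2).
Check at n=2: 1·3 + 2 = 5. ✓

t(n) = t(n-1) + 2, t(0) = 1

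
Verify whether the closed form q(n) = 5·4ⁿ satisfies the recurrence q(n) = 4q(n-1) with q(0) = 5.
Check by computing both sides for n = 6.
From the recurrence with q(0) = 5:
  q(0) = 5, q(1) = 20, q(2) = 80, q(3) = 320, q(4) = 1280, q(5) = 5120, q(6) = 20480
  so the recurrence gives q(6) = 20480.
From the proposed closed form q(n) = 5·4ⁿ:
  q(6) = 20480.
Both sides give 20480 at n = 6, and the initial condition(s) match, so the closed form is consistent.

Yes, the closed form is correct.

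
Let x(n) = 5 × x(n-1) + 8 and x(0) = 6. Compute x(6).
Computing step by step:
x(0) = 6
x(1) = 5 × 6 + 8 = 38
x(2) = 5 × 38 + 8 = 198
x(3) = 5 × 198 + 8 = 998
x(4) = 5 × 998 + 8 = 4998
x(5) = 5 × 4998 + 8 = 24998
x(6) = 5 × 24998 + 8 = 124998

124998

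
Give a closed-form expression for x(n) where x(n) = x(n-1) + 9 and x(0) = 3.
Recurrence: x(n) = x(n-1) + 9, initial: x(0) = 3.
Each step adds 9, so x(n) = x(0) + 9n = 9n + 3.

x(n) = 9n + 3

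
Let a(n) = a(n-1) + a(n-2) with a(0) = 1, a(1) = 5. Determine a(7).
Computing the sequence terms:
1, 5, 6, 11, 17, 28, 45, 73

73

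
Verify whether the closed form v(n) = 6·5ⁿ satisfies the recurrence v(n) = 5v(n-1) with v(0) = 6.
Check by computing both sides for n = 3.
From the recurrence with v(0) = 6:
  v(0) = 6, v(1) = 30, v(2) = 150, v(3) = 750
  so the recurrence gives v(3) = 750.
From the proposed closed form v(n) = 6·5ⁿ:
  v(3) = 750.
Both sides give 750 at n = 3, and the initial condition(s) match, so the closed form is consistent.

Yes, the closed form is correct.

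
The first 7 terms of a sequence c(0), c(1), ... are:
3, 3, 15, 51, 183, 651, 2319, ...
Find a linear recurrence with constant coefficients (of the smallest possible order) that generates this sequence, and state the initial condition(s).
Look for the lowest-order linear relation among consecutive terms.
Observation: c(n) - 3·c(n-1) - (2)·c(n-2) = 0 holds for the shown terms, and no order-1 relation c(n) = α·c(n-1) + β fits.
Check at n=3: 3·15 + (2)·3 = 51. ✓

c(n) = 3c(n-1) + 2c(n-2), c(0) = 3, c(1) = 3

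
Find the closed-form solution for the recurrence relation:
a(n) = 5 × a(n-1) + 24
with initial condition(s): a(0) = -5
Recurrence: a(n) = 5 × a(n-1) + 24, initial: a(0) = -5.
Try a(n) = A·5ⁿ + C. Substituting: A·5ⁿ + C = 5(A·5ⁿ⁻¹ + C) + 24 = A·5ⁿ + 5C + 24, so C = 5C + 24, giving C = -6. Then a(0) = A - 6 = -5 gives A = 1.

a(n) = 5ⁿ - 6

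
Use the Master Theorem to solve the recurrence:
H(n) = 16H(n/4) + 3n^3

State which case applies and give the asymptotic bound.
Master Theorem template: H(n) = a·H(n/b) + f(n).
Here: a=16, b=4, f(n)=3n^3
Compute log_b(a) = log_4(16) = 2.
f(n) = 3n^3 = Ω(n^(2+ε)) with ε = 1, and the regularity condition holds (a·f(n/b) = (a/b^3)·f(n) with a/b^3 = 4^-1 < 1). Case 3: H(n) = Θ(f(n)) = Θ(n^3).

Case 3: H(n) = Θ(n^3)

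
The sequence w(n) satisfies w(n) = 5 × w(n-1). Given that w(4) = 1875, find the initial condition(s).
In general w(n) = 5ⁿ · w(0). At n = 4: w(0) = w(4) / 5^4 = 1875 / 625 = 3.

w(0) = 3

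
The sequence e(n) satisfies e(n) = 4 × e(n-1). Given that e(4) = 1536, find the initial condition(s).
In general e(n) = 4ⁿ · e(0). At n = 4: e(0) = e(4) / 4^4 = 1536 / 256 = 6.

e(0) = 6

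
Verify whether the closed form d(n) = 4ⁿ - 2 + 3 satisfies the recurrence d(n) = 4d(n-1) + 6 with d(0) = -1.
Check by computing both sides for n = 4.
From the recurrence with d(0) = -1:
  d(0) = -1, d(1) = 2, d(2) = 14, d(3) = 62, d(4) = 254
  so the recurrence gives d(4) = 254.
From the proposed closed form d(n) = 4ⁿ - 2 + 3:
  d(4) = 257.
The recurrence gives 254 but the closed form gives 257, so the closed form does not satisfy the recurrence.

No, the closed form is incorrect.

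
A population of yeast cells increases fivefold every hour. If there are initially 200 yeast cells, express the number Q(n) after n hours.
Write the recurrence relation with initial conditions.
Each hour multiplies the count by 5, so the count after n hours depends only on the count after n-1 hours: Q(n) = 5 × Q(n-1). The starting count gives Q(0) = 200.
Unrolling n times gives the closed form Q(n) = 200 × 5ⁿ.

Q(n) = 5 × Q(n-1), Q(0) = 200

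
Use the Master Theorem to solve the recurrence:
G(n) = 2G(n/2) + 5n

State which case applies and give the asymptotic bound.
Master Theorem template: G(n) = a·G(n/b) + f(n).
Here: a=2, b=2, f(n)=5n
Compute log_b(a) = log_2(2) = 1.
f(n) = 5n = Θ(n). Case 2: G(n) = Θ(n log n).

Case 2: G(n) = Θ(n log n)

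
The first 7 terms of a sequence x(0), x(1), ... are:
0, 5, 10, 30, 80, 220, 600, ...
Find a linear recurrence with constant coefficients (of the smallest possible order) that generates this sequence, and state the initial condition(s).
Look for the lowest-order linear relation among consecutive terms.
Observation: x(n) - 2·x(n-1) - (2)·x(n-2) = 0 holds for the shown terms, and no order-1 relation x(n) = α·x(n-1) + β fits.
Check at n=3: 2·10 + (2)·5 = 30. ✓

x(n) = 2x(n-1) + 2x(n-2), x(0) = 0, x(1) = 5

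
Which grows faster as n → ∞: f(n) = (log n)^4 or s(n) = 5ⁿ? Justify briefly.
Comparing growth rates:
Growth-rate hierarchy: log n ≺ any polynomial ≺ any exponential cⁿ (c>1) ≺ n! ≺ nⁿ.
exponential base 5 dominates polylogarithmic (log n)^4 asymptotically.

s(n) grows faster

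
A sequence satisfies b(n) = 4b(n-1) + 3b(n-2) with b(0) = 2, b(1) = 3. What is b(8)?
Computing the sequence terms:
2, 3, 18, 81, 378, 1755, 8154, 37881, 175986

175986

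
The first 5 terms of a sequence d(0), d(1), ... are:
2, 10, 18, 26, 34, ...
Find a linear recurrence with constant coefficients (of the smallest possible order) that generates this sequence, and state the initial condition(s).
Look for the lowest-order linear relation among consecutive terms.
Observation: consecutive differences are constant (= 8).
Check at n=2: 1·10 + 8 = 18. ✓

d(n) = d(n-1) + 8, d(0) = 2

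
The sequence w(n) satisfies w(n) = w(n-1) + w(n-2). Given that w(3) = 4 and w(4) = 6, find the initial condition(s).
Work backwards using w(k) = w(k+2) - w(k+1):
w(2) = w(4) - w(3) = 6 - 4 = 2
w(1) = w(3) - w(2) = 4 - 2 = 2
w(0) = w(2) - w(1) = 2 - 2 = 0

w(0) = 0, w(1) = 2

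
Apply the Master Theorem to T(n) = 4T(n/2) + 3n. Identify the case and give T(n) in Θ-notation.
Master Theorem template: T(n) = a·T(n/b) + f(n).
Here: a=4, b=2, f(n)=3n
Compute log_b(a) = log_2(4) = 2.
f(n) = 3n = O(n^(2-ε)) with ε = 1. Case 1: T(n) = Θ(n^log_b(a)) = Θ(n^2).

Case 1: T(n) = Θ(n^2)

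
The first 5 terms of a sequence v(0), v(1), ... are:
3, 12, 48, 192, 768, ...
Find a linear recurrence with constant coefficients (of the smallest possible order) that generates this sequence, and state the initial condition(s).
Look for the lowest-order linear relation among consecutive terms.
Observation: each term is 4× the previous.
Check at n=2: 4·12 = 48. ✓

v(n) = 4 × v(n-1), v(0) = 3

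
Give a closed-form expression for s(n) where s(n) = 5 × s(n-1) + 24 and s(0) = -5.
Recurrence: s(n) = 5 × s(n-1) + 24, initial: s(0) = -5.
Try s(n) = A·5ⁿ + C. Substituting: A·5ⁿ + C = 5(A·5ⁿ⁻¹ + C) + 24 = A·5ⁿ + 5C + 24, so C = 5C + 24, giving C = -6. Then s(0) = A - 6 = -5 gives A = 1.

s(n) = 5ⁿ - 6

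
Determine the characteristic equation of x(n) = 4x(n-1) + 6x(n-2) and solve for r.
Substitute x(n) = rⁿ and divide through by rⁿ⁻²: r² - 4r - 6 = 0
Discriminant: 4² + 4·6 = 40, not a perfect square, so by the quadratic formula r = (4 ± √40)/2.
General solution: x(n) = A·r₁ⁿ + B·r₂ⁿ where r₁,r₂ = (4 ± √40)/2

Characteristic: r² - 4r - 6 = 0, Roots: r = (4 ± √40)/2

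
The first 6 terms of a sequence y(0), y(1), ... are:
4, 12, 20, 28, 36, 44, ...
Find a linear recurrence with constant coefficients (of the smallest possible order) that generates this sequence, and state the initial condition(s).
Look for the lowest-order linear relation among consecutive terms.
Observation: consecutive differences are constant (= 8).
Check at n=2: 1·12 + 8 = 20. ✓

y(n) = y(n-1) + 8, y(0) = 4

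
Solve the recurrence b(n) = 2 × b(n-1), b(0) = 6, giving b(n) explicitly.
Recurrence: b(n) = 2 × b(n-1), initial: b(0) = 6.
Each term is 2 times the previous, so this is geometric with ratio 2. After n steps: b(n) = b(0)·2ⁿ = 6·2ⁿ.

b(n) = 6·2ⁿ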